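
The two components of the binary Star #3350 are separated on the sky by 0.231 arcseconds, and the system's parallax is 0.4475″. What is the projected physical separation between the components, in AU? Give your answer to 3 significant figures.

0.516 AU

d = 1/p = 1/0.4475″ = 2.2346 pc.
At distance d (pc), an angle of θ arcsec spans θ·d AU: s = 0.231 × 2.2346 = 0.51619 AU.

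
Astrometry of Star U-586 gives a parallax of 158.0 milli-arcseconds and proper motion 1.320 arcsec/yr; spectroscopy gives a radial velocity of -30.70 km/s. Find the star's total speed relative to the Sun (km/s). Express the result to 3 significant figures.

d = 1/p = 1/0.1580″ = 6.3291 pc.
v_t = 4.740 μ d = 4.740 × 1.320 × 6.3291 = 39.6 km/s.
v = √(v_r² + v_t²) = √((-30.70)² + 39.6²) = √2510.65 = 50.106 km/s.

50.1 km/s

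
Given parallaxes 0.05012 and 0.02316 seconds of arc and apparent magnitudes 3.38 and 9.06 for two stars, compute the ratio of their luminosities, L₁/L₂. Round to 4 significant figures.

d₁ = 1/p₁ = 1/0.05012″ = 19.952 pc; d₂ = 1/p₂ = 1/0.02316″ = 43.178 pc.
M₁ = m₁ − 5 log₁₀ d₁ + 5 = 3.38 − 6.4999 + 5 = 1.8801.
M₂ = 9.06 − 8.1763 + 5 = 5.8837.
L₁/L₂ = 10^(0.4(M₂ − M₁)) = 10^(0.4 × 4.0036) = 10^1.60144 = 39.943.

L₁/L₂ = 39.94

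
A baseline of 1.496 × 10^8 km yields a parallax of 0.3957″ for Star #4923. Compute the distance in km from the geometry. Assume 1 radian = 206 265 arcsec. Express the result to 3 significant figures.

θ = 0.3957″ = 0.3957/206265 = 1.9184 × 10^-6 rad.
d = B/θ = (1.496 × 10^8) / (1.9184 × 10^-6) = 7.7982 × 10^13 km.

7.80 × 10^13 km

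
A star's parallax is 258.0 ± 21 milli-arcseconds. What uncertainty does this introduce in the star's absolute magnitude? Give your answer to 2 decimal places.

σ_M = 0.18 mag

M = m − 5 log₁₀ d + 5 = m + 5 log₁₀ p + 5, so ∂M/∂p = 5/(p ln 10).
σ_M = (5/ln 10) · (σ_p/p) = 2.1715 × 21/258.0 = 2.1715 × 0.081395 = 0.17675.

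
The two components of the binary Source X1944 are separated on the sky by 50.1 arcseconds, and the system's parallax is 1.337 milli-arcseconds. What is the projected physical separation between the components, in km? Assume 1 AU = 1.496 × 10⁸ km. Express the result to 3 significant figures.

5.61 × 10^12 km

d = 1/p = 1/0.001337″ = 747.94 pc.
At distance d (pc), an angle of θ arcsec spans θ·d AU: s = 50.1 × 747.94 = 37472 AU.
= 37472 × 1.496 × 10⁸ km = 5.6058 × 10^12 km.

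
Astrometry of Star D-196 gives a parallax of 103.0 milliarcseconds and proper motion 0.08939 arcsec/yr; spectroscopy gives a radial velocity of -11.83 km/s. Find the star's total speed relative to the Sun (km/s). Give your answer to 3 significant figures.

d = 1/p = 1/0.1030″ = 9.7087 pc.
v_t = 4.740 μ d = 4.740 × 0.08939 × 9.7087 = 4.1137 km/s.
v = √(v_r² + v_t²) = √((-11.83)² + 4.1137²) = √156.871 = 12.525 km/s.

12.5 km/s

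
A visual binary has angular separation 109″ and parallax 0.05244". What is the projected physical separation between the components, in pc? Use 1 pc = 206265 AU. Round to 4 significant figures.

0.01008 pc

d = 1/p = 1/0.05244″ = 19.069 pc.
At distance d (pc), an angle of θ arcsec spans θ·d AU: s = 109 × 19.069 = 2078.5 AU.
= 2078.5 / 206265 = 0.010077 pc.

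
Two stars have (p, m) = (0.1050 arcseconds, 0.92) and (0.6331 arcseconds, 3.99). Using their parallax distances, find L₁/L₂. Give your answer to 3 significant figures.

d₁ = 1/p₁ = 1/0.1050″ = 9.5238 pc; d₂ = 1/p₂ = 1/0.6331″ = 1.5795 pc.
M₁ = m₁ − 5 log₁₀ d₁ + 5 = 0.92 − 4.8941 + 5 = 1.0259.
M₂ = 3.99 − 0.9926 + 5 = 7.9974.
L₁/L₂ = 10^(0.4(M₂ − M₁)) = 10^(0.4 × 6.9715) = 10^2.78860 = 614.61.

L₁/L₂ = 615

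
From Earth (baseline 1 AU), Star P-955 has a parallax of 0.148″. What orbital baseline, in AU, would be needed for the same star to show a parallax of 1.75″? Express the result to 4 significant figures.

Parallax scales linearly with baseline: p ∝ B, so B = p_target / p_Earth × 1 AU.
B = 1.75 / 0.148 = 11.824 AU.

11.82 AU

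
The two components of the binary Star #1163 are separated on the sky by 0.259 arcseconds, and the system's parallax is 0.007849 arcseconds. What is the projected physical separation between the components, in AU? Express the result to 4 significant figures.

d = 1/p = 1/0.007849″ = 127.4 pc.
At distance d (pc), an angle of θ arcsec spans θ·d AU: s = 0.259 × 127.4 = 32.997 AU.

33.00 AU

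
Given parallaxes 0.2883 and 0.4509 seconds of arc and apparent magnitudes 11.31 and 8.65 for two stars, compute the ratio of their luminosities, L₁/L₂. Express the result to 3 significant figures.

L₁/L₂ = 0.211

d₁ = 1/p₁ = 1/0.2883″ = 3.4686 pc; d₂ = 1/p₂ = 1/0.4509″ = 2.2178 pc.
M₁ = m₁ − 5 log₁₀ d₁ + 5 = 11.31 − 2.7008 + 5 = 13.6092.
M₂ = 8.65 − 1.7296 + 5 = 11.9204.
L₁/L₂ = 10^(0.4(M₂ − M₁)) = 10^(0.4 × (-1.6888)) = 10^(-0.67552) = 0.2111.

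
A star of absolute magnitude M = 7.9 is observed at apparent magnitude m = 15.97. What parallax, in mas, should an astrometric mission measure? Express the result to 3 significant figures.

m − M = 15.97 − 7.9 = 8.07.
d = 10^((m−M)/5 + 1) = 10^2.614 = 411.15 pc.
p = 1/d = 1/411.15 = 0.0024322 arcsec = 2.4322 mas.

2.43 mas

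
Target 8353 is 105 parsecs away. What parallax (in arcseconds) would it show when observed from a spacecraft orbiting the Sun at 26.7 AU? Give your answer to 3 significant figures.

p (arcsec) = B (AU) / d (pc).
p = 26.7 / 105 = 0.25429 arcsec.

0.254 arcsec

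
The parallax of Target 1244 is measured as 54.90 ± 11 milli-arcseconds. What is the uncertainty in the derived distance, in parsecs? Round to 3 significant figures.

3.65 pc

d = 1/p, so σ_d = σ_p / p².
σ_d = 0.0110 / (0.05490)² = 0.0110 / 0.003014 = 3.6496 pc.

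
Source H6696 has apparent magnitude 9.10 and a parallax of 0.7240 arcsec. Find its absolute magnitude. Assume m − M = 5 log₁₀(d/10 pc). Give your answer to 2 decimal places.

d = 1/p = 1/0.7240″ = 1.3812 pc.
m − M = 5 log₁₀(1.3812) − 5 = 0.7013 − 5 = -4.2987.
M = m − (m − M) = 9.10 − (-4.2987) = 13.40.

M = 13.40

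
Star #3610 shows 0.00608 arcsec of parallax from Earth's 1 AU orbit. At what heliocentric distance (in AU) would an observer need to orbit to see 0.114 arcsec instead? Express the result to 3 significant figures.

18.8 AU

Parallax scales linearly with baseline: p ∝ B, so B = p_target / p_Earth × 1 AU.
B = 0.114 / 0.00608 = 18.75 AU.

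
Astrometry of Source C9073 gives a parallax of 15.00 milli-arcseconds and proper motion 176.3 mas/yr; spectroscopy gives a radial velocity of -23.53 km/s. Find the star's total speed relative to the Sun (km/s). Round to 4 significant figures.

60.48 km/s

d = 1/p = 1/0.01500″ = 66.667 pc.
μ = 176.3 mas/yr = 0.1763 ″/yr.
v_t = 4.740 μ d = 4.740 × 0.1763 × 66.667 = 55.711 km/s.
v = √(v_r² + v_t²) = √((-23.53)² + 55.711²) = √3657.38 = 60.476 km/s.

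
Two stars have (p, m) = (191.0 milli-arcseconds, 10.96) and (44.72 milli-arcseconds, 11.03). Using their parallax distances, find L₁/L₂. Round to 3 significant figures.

L₁/L₂ = 0.0585

d₁ = 1/p₁ = 1/0.1910″ = 5.2356 pc; d₂ = 1/p₂ = 1/0.04472″ = 22.361 pc.
M₁ = m₁ − 5 log₁₀ d₁ + 5 = 10.96 − 3.5948 + 5 = 12.3652.
M₂ = 11.03 − 6.7475 + 5 = 9.2825.
L₁/L₂ = 10^(0.4(M₂ − M₁)) = 10^(0.4 × (-3.0827)) = 10^(-1.23308) = 0.058468.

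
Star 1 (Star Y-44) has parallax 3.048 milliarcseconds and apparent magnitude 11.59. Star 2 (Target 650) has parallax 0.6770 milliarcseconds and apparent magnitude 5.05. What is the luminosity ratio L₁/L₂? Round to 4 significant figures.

L₁/L₂ = 0.0001194

d₁ = 1/p₁ = 1/0.003048″ = 328.08 pc; d₂ = 1/p₂ = 1/0.0006770″ = 1477.1 pc.
M₁ = m₁ − 5 log₁₀ d₁ + 5 = 11.59 − 12.5799 + 5 = 4.0101.
M₂ = 5.05 − 15.8470 + 5 = -5.7970.
L₁/L₂ = 10^(0.4(M₂ − M₁)) = 10^(0.4 × (-9.8071)) = 10^(-3.92284) = 0.00011944.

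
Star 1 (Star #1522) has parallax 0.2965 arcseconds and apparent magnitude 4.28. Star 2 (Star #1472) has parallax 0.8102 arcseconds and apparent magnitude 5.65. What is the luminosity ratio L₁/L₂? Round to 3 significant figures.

d₁ = 1/p₁ = 1/0.2965″ = 3.3727 pc; d₂ = 1/p₂ = 1/0.8102″ = 1.2343 pc.
M₁ = m₁ − 5 log₁₀ d₁ + 5 = 4.28 − 2.6399 + 5 = 6.6401.
M₂ = 5.65 − 0.4571 + 5 = 10.1929.
L₁/L₂ = 10^(0.4(M₂ − M₁)) = 10^(0.4 × 3.5528) = 10^1.42112 = 26.371.

L₁/L₂ = 26.4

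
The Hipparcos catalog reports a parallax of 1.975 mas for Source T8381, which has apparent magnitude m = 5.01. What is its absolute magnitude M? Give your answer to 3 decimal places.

d = 1/p = 1/0.001975″ = 506.33 pc.
m − M = 5 log₁₀(506.33) − 5 = 13.5222 − 5 = 8.5222.
M = m − (m − M) = 5.01 − 8.5222 = -3.512.

M = -3.512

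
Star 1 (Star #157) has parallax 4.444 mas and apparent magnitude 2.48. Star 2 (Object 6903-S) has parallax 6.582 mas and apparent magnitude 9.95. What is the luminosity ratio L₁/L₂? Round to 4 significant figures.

d₁ = 1/p₁ = 1/0.004444″ = 225.02 pc; d₂ = 1/p₂ = 1/0.006582″ = 151.93 pc.
M₁ = m₁ − 5 log₁₀ d₁ + 5 = 2.48 − 11.7611 + 5 = -4.2811.
M₂ = 9.95 − 10.9082 + 5 = 4.0418.
L₁/L₂ = 10^(0.4(M₂ − M₁)) = 10^(0.4 × 8.3229) = 10^3.32916 = 2133.8.

L₁/L₂ = 2134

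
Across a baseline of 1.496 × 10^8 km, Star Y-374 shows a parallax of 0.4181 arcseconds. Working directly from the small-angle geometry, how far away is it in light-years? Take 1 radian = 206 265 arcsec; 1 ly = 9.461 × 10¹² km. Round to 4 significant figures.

7.801 ly

θ = 0.4181″ = 0.4181/206265 = 2.0270 × 10^-6 rad.
d = B/θ = (1.496 × 10^8) / (2.0270 × 10^-6) = 7.3804 × 10^13 km = (7.3804 × 10^13) / (9.461 × 10^12) ly = 7.8009 ly.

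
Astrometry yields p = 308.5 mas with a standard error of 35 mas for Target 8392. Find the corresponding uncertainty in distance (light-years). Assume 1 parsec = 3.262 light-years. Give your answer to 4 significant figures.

1.200 ly

d = 1/p, so σ_d = σ_p / p².
σ_d = 0.0350 / (0.3085)² = 0.0350 / 0.095172 = 0.36776 pc = 0.36776 × 3.262 ly = 1.1996 ly.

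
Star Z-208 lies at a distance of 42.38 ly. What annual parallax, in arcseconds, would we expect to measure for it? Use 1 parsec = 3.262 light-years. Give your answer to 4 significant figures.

0.07697 arcsec

d = 42.38 ly ÷ 3.262 = 12.992 pc.
p = 1/d = 1/12.992 = 0.07697 arcsec.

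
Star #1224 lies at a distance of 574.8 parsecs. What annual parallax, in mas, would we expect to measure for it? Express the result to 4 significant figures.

1.740 mas

p = 1/d = 1/574.8 = 0.0017397 arcsec.
= 0.0017397 × 1000 = 1.7397 mas.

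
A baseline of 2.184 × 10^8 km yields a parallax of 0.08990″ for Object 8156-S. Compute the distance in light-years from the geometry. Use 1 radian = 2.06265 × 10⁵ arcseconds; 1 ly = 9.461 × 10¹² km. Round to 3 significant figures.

53.0 ly

θ = 0.08990″ = 0.08990/206265 = 4.3585 × 10^-7 rad.
d = B/θ = (2.184 × 10^8) / (4.3585 × 10^-7) = 5.0109 × 10^14 km = (5.0109 × 10^14) / (9.461 × 10^12) ly = 52.964 ly.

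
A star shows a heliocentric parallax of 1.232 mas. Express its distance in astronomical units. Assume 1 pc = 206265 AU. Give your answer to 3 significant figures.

1.67 × 10^8 AU

p = 1.232 mas = 0.001232 arcsec.
d = 1/p = 1/0.001232 = 811.69 pc.
In AU: 811.69 × 206265 = 1.6742 × 10^8 AU.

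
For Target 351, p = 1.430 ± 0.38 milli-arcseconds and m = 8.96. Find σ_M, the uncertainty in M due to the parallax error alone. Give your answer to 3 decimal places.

σ_M = 0.577 mag

M = m − 5 log₁₀ d + 5 = m + 5 log₁₀ p + 5, so ∂M/∂p = 5/(p ln 10).
σ_M = (5/ln 10) · (σ_p/p) = 2.1715 × 0.38/1.430 = 2.1715 × 0.26573 = 0.57703.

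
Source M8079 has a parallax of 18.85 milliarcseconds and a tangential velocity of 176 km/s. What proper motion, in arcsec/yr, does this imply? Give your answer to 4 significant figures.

d = 1/p = 1/0.01885″ = 53.05 pc.
μ = v_t / (4.74 d) = 176 / (4.74 × 53.05) = 176 / 251.46 = 0.69991 ″/yr.

0.6999 arcsec/yr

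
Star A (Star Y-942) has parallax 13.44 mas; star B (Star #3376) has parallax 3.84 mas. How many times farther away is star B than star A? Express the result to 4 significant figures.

3.500

Since d = 1/p, d_B/d_A = p_A/p_B.
= 13.44 / 3.84 = 3.5.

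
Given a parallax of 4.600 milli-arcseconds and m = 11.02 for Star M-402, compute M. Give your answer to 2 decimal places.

M = 4.33

d = 1/p = 1/0.004600″ = 217.39 pc.
m − M = 5 log₁₀(217.39) − 5 = 11.6862 − 5 = 6.6862.
M = m − (m − M) = 11.02 − 6.6862 = 4.33.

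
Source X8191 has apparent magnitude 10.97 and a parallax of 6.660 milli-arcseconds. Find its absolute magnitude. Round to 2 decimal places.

M = 5.09

d = 1/p = 1/0.006660″ = 150.15 pc.
m − M = 5 log₁₀(150.15) − 5 = 10.8826 − 5 = 5.8826.
M = m − (m − M) = 10.97 − 5.8826 = 5.09.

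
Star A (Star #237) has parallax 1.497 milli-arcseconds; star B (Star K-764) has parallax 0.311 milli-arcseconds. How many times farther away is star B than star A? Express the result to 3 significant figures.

4.81

Since d = 1/p, d_B/d_A = p_A/p_B.
= 1.497 / 0.311 = 4.8135.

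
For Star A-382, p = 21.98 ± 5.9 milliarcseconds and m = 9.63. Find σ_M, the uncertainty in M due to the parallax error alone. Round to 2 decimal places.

M = m − 5 log₁₀ d + 5 = m + 5 log₁₀ p + 5, so ∂M/∂p = 5/(p ln 10).
σ_M = (5/ln 10) · (σ_p/p) = 2.1715 × 5.9/21.98 = 2.1715 × 0.26843 = 0.5829.

σ_M = 0.58 mag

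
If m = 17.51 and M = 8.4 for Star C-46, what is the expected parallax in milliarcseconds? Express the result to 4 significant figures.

m − M = 17.51 − 8.4 = 9.11.
d = 10^((m−M)/5 + 1) = 10^2.822 = 663.74 pc.
p = 1/d = 1/663.74 = 0.0015066 arcsec = 1.5066 mas.

1.507 mas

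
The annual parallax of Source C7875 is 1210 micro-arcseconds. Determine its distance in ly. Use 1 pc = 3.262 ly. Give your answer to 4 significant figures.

p = 1210 micro-arcseconds = 0.001210 arcsec.
d = 1/p = 1/0.001210 = 826.45 pc.
In light-years: 826.45 × 3.262 = 2695.9 ly.

2696 ly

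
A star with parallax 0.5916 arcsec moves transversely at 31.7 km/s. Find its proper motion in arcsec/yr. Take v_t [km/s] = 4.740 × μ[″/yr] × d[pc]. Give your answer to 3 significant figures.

3.96 arcsec/yr

d = 1/p = 1/0.5916″ = 1.6903 pc.
μ = v_t / (4.74 d) = 31.7 / (4.74 × 1.6903) = 31.7 / 8.012 = 3.9566 ″/yr.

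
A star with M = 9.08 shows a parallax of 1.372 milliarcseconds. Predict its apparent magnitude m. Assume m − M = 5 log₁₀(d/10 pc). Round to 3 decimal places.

d = 1/p = 1/0.001372″ = 728.86 pc.
m − M = 5 log₁₀ d − 5 = 5 log₁₀(728.86) − 5 = 14.3132 − 5 = 9.3132.
m = M + (m − M) = 9.08 + 9.3132 = 18.393.

m = 18.393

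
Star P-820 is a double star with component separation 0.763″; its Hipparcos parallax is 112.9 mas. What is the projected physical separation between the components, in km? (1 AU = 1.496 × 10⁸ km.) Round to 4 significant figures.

d = 1/p = 1/0.1129″ = 8.8574 pc.
At distance d (pc), an angle of θ arcsec spans θ·d AU: s = 0.763 × 8.8574 = 6.7582 AU.
= 6.7582 × 1.496 × 10⁸ km = 1.0110 × 10^9 km.

1.011 × 10^9 km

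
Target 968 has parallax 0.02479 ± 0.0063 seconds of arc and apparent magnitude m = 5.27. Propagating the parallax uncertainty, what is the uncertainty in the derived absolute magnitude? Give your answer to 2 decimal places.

M = m − 5 log₁₀ d + 5 = m + 5 log₁₀ p + 5, so ∂M/∂p = 5/(p ln 10).
σ_M = (5/ln 10) · (σ_p/p) = 2.1715 × 0.0063/0.02479 = 2.1715 × 0.25413 = 0.55184.

σ_M = 0.55 mag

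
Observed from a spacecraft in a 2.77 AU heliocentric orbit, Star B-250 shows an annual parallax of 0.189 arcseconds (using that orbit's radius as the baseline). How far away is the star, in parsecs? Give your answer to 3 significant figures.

With baseline B (in AU) and parallax p (in arcsec), d = B/p parsecs.
d = 2.77 / 0.189 = 14.656 pc.

14.7 pc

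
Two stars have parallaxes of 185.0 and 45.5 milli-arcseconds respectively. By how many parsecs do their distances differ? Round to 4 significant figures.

16.57 pc

d_A = 1/0.1850″ = 5.4054 pc; d_B = 1/0.04550″ = 21.978 pc.
|d_B − d_A| = |21.978 − 5.4054| = 16.573 pc.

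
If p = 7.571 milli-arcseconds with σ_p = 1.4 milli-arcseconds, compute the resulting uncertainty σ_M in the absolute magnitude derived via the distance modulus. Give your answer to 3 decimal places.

M = m − 5 log₁₀ d + 5 = m + 5 log₁₀ p + 5, so ∂M/∂p = 5/(p ln 10).
σ_M = (5/ln 10) · (σ_p/p) = 2.1715 × 1.4/7.571 = 2.1715 × 0.18492 = 0.40155.

σ_M = 0.402 mag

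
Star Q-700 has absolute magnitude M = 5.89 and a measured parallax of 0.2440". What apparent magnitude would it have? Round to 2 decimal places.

d = 1/p = 1/0.2440″ = 4.0984 pc.
m − M = 5 log₁₀ d − 5 = 5 log₁₀(4.0984) − 5 = 3.0631 − 5 = -1.9369.
m = M + (m − M) = 5.89 + (-1.9369) = 3.95.

m = 3.95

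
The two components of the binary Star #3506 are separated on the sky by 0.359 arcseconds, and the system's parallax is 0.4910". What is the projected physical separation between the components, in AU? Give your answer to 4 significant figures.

d = 1/p = 1/0.4910″ = 2.0367 pc.
At distance d (pc), an angle of θ arcsec spans θ·d AU: s = 0.359 × 2.0367 = 0.73118 AU.

0.7312 AU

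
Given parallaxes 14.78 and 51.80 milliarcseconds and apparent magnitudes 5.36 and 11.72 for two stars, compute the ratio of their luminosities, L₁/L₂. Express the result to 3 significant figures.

d₁ = 1/p₁ = 1/0.01478″ = 67.659 pc; d₂ = 1/p₂ = 1/0.05180″ = 19.305 pc.
M₁ = m₁ − 5 log₁₀ d₁ + 5 = 5.36 − 9.1516 + 5 = 1.2084.
M₂ = 11.72 − 6.4283 + 5 = 10.2917.
L₁/L₂ = 10^(0.4(M₂ − M₁)) = 10^(0.4 × 9.0833) = 10^3.63332 = 4298.5.

L₁/L₂ = 4300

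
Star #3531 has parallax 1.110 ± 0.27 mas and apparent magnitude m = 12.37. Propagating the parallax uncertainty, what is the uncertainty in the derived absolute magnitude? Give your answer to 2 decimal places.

σ_M = 0.53 mag

M = m − 5 log₁₀ d + 5 = m + 5 log₁₀ p + 5, so ∂M/∂p = 5/(p ln 10).
σ_M = (5/ln 10) · (σ_p/p) = 2.1715 × 0.27/1.110 = 2.1715 × 0.24324 = 0.5282.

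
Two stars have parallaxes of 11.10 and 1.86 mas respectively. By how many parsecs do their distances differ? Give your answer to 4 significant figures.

447.5 pc

d_A = 1/0.01110″ = 90.09 pc; d_B = 1/0.001860″ = 537.63 pc.
|d_B − d_A| = |537.63 − 90.09| = 447.54 pc.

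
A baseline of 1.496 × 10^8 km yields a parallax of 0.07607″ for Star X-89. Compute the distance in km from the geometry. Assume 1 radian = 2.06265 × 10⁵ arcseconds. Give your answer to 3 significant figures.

θ = 0.07607″ = 0.07607/206265 = 3.6880 × 10^-7 rad.
d = B/θ = (1.496 × 10^8) / (3.6880 × 10^-7) = 4.0564 × 10^14 km.

4.06 × 10^14 km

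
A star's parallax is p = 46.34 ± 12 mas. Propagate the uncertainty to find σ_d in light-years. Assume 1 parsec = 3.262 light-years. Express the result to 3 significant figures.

18.2 ly

d = 1/p, so σ_d = σ_p / p².
σ_d = 0.0120 / (0.04634)² = 0.0120 / 0.0021474 = 5.5882 pc = 5.5882 × 3.262 ly = 18.229 ly.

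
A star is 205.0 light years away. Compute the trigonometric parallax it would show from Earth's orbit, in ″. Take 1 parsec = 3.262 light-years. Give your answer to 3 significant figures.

0.0159 ″

d = 205.0 ly ÷ 3.262 = 62.845 pc.
p = 1/d = 1/62.845 = 0.015912 arcsec.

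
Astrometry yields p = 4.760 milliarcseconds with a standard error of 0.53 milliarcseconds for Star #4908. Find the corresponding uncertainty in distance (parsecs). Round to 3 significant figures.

d = 1/p, so σ_d = σ_p / p².
σ_d = 0.000530 / (0.004760)² = 0.000530 / 0.000022658 = 23.391 pc.

23.4 pc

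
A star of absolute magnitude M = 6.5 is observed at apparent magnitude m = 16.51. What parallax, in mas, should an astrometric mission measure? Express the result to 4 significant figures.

0.9954 mas

m − M = 16.51 − 6.5 = 10.01.
d = 10^((m−M)/5 + 1) = 10^3.002 = 1004.6 pc.
p = 1/d = 1/1004.6 = 0.00099542 arcsec = 0.99542 mas.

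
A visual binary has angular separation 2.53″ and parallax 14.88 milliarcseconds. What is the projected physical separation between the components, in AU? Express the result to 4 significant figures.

d = 1/p = 1/0.01488″ = 67.204 pc.
At distance d (pc), an angle of θ arcsec spans θ·d AU: s = 2.53 × 67.204 = 170.03 AU.

170.0 AU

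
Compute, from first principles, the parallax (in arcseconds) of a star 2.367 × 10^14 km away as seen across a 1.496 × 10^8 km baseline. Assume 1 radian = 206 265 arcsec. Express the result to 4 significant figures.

θ ≈ B/d = (1.496 × 10^8) / (2.367 × 10^14) = 6.3202 × 10^-7 rad.
In arcseconds: 6.3202 × 10^-7 × 206265 = 0.13036″.

0.1304 arcsec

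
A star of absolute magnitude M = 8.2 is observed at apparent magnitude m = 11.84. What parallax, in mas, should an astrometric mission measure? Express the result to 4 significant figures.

18.71 mas

m − M = 11.84 − 8.2 = 3.64.
d = 10^((m−M)/5 + 1) = 10^1.728 = 53.456 pc.
p = 1/d = 1/53.456 = 0.018707 arcsec = 18.707 mas.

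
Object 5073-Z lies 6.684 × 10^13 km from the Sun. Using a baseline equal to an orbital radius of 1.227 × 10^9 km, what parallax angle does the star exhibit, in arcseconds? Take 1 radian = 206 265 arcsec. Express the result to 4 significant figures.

3.786 arcsec

θ ≈ B/d = (1.227 × 10^9) / (6.684 × 10^13) = 1.8357 × 10^-5 rad.
In arcseconds: 1.8357 × 10^-5 × 206265 = 3.7864″.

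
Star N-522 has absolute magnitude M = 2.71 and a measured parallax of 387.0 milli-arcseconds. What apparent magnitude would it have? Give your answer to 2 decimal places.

d = 1/p = 1/0.3870″ = 2.584 pc.
m − M = 5 log₁₀ d − 5 = 5 log₁₀(2.584) − 5 = 2.0615 − 5 = -2.9385.
m = M + (m − M) = 2.71 + (-2.9385) = -0.23.

m = -0.23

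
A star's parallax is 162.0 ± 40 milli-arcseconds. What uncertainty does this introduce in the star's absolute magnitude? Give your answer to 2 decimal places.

M = m − 5 log₁₀ d + 5 = m + 5 log₁₀ p + 5, so ∂M/∂p = 5/(p ln 10).
σ_M = (5/ln 10) · (σ_p/p) = 2.1715 × 40/162.0 = 2.1715 × 0.24691 = 0.53617.

σ_M = 0.54 mag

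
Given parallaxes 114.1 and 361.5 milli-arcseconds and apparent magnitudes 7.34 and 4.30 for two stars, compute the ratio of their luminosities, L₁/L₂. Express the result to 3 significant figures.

L₁/L₂ = 0.610

d₁ = 1/p₁ = 1/0.1141″ = 8.7642 pc; d₂ = 1/p₂ = 1/0.3615″ = 2.7663 pc.
M₁ = m₁ − 5 log₁₀ d₁ + 5 = 7.34 − 4.7136 + 5 = 7.6264.
M₂ = 4.30 − 2.2095 + 5 = 7.0905.
L₁/L₂ = 10^(0.4(M₂ − M₁)) = 10^(0.4 × (-0.5359)) = 10^(-0.21436) = 0.61044.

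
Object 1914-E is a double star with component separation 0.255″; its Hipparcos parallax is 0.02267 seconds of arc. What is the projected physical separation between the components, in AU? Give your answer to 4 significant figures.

d = 1/p = 1/0.02267″ = 44.111 pc.
At distance d (pc), an angle of θ arcsec spans θ·d AU: s = 0.255 × 44.111 = 11.248 AU.

11.25 AU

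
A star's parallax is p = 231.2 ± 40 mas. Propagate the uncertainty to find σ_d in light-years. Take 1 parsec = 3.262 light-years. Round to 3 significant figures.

2.44 ly

d = 1/p, so σ_d = σ_p / p².
σ_d = 0.0400 / (0.2312)² = 0.0400 / 0.053453 = 0.74832 pc = 0.74832 × 3.262 ly = 2.441 ly.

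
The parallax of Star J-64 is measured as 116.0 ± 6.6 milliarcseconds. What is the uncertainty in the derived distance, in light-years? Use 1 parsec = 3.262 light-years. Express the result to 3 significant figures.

1.60 ly

d = 1/p, so σ_d = σ_p / p².
σ_d = 0.00660 / (0.1160)² = 0.00660 / 0.013456 = 0.49049 pc = 0.49049 × 3.262 ly = 1.6 ly.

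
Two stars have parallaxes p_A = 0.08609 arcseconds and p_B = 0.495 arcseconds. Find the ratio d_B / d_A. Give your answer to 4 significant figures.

Since d = 1/p, d_B/d_A = p_A/p_B.
= 0.08609 / 0.495 = 0.17392.

0.1739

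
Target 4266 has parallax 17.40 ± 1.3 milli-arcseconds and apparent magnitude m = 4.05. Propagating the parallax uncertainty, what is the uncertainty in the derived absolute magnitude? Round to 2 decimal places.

σ_M = 0.16 mag

M = m − 5 log₁₀ d + 5 = m + 5 log₁₀ p + 5, so ∂M/∂p = 5/(p ln 10).
σ_M = (5/ln 10) · (σ_p/p) = 2.1715 × 1.3/17.40 = 2.1715 × 0.074713 = 0.16224.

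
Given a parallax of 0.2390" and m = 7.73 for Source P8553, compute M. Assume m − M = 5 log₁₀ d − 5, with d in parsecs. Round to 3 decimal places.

d = 1/p = 1/0.2390″ = 4.1841 pc.
m − M = 5 log₁₀(4.1841) − 5 = 3.1080 − 5 = -1.8920.
M = m − (m − M) = 7.73 − (-1.8920) = 9.622.

M = 9.622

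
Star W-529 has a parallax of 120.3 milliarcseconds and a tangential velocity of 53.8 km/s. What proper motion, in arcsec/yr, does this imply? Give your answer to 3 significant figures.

1.37 arcsec/yr

d = 1/p = 1/0.1203″ = 8.3126 pc.
μ = v_t / (4.74 d) = 53.8 / (4.74 × 8.3126) = 53.8 / 39.402 = 1.3654 ″/yr.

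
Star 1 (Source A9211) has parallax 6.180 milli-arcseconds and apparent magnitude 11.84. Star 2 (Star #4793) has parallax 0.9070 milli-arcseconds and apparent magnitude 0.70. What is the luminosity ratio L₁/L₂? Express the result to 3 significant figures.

d₁ = 1/p₁ = 1/0.006180″ = 161.81 pc; d₂ = 1/p₂ = 1/0.0009070″ = 1102.5 pc.
M₁ = m₁ − 5 log₁₀ d₁ + 5 = 11.84 − 11.0450 + 5 = 5.7950.
M₂ = 0.70 − 15.2119 + 5 = -9.5119.
L₁/L₂ = 10^(0.4(M₂ − M₁)) = 10^(0.4 × (-15.3069)) = 10^(-6.12276) = 0.00000075377.

L₁/L₂ = 7.54 × 10^-7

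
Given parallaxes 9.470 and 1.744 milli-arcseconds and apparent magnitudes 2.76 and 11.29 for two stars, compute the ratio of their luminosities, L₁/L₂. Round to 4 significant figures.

d₁ = 1/p₁ = 1/0.009470″ = 105.6 pc; d₂ = 1/p₂ = 1/0.001744″ = 573.39 pc.
M₁ = m₁ − 5 log₁₀ d₁ + 5 = 2.76 − 10.1183 + 5 = -2.3583.
M₂ = 11.29 − 13.7923 + 5 = 2.4977.
L₁/L₂ = 10^(0.4(M₂ − M₁)) = 10^(0.4 × 4.8560) = 10^1.94240 = 87.579.

L₁/L₂ = 87.58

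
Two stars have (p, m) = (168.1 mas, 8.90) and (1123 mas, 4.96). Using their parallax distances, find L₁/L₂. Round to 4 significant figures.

L₁/L₂ = 1.185

d₁ = 1/p₁ = 1/0.1681″ = 5.9488 pc; d₂ = 1/p₂ = 1/1.123″ = 0.89047 pc.
M₁ = m₁ − 5 log₁₀ d₁ + 5 = 8.90 − 3.8721 + 5 = 10.0279.
M₂ = 4.96 − (-0.2519) + 5 = 10.2119.
L₁/L₂ = 10^(0.4(M₂ − M₁)) = 10^(0.4 × 0.1840) = 10^0.07360 = 1.1847.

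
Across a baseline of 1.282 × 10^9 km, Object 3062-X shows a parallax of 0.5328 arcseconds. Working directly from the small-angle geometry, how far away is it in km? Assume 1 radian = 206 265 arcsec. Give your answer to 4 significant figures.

4.963 × 10^14 km

θ = 0.5328″ = 0.5328/206265 = 2.5831 × 10^-6 rad.
d = B/θ = (1.282 × 10^9) / (2.5831 × 10^-6) = 4.9630 × 10^14 km.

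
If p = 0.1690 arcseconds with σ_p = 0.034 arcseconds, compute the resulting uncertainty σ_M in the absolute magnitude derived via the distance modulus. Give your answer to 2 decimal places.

σ_M = 0.44 mag

M = m − 5 log₁₀ d + 5 = m + 5 log₁₀ p + 5, so ∂M/∂p = 5/(p ln 10).
σ_M = (5/ln 10) · (σ_p/p) = 2.1715 × 0.034/0.1690 = 2.1715 × 0.20118 = 0.43686.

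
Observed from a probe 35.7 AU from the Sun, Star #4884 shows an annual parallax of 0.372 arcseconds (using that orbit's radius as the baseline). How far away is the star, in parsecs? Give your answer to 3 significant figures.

With baseline B (in AU) and parallax p (in arcsec), d = B/p parsecs.
d = 35.7 / 0.372 = 95.968 pc.

96.0 pc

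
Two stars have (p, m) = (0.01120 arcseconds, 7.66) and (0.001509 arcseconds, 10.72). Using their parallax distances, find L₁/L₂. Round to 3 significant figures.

L₁/L₂ = 0.304

d₁ = 1/p₁ = 1/0.01120″ = 89.286 pc; d₂ = 1/p₂ = 1/0.001509″ = 662.69 pc.
M₁ = m₁ − 5 log₁₀ d₁ + 5 = 7.66 − 9.7539 + 5 = 2.9061.
M₂ = 10.72 − 14.1066 + 5 = 1.6134.
L₁/L₂ = 10^(0.4(M₂ − M₁)) = 10^(0.4 × (-1.2927)) = 10^(-0.51708) = 0.30403.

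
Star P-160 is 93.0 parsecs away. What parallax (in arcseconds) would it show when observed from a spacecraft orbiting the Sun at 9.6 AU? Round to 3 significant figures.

0.103 arcsec

p (arcsec) = B (AU) / d (pc).
p = 9.6 / 93.0 = 0.10323 arcsec.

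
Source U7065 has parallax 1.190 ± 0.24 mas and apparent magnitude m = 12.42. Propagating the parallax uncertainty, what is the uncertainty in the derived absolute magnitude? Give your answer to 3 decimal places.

σ_M = 0.438 mag

M = m − 5 log₁₀ d + 5 = m + 5 log₁₀ p + 5, so ∂M/∂p = 5/(p ln 10).
σ_M = (5/ln 10) · (σ_p/p) = 2.1715 × 0.24/1.190 = 2.1715 × 0.20168 = 0.43795.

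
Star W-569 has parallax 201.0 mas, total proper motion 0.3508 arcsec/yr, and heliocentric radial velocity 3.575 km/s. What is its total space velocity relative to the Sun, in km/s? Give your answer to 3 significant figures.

9.01 km/s

d = 1/p = 1/0.2010″ = 4.9751 pc.
v_t = 4.740 μ d = 4.740 × 0.3508 × 4.9751 = 8.2726 km/s.
v = √(v_r² + v_t²) = √(3.575² + 8.2726²) = √81.2165 = 9.012 km/s.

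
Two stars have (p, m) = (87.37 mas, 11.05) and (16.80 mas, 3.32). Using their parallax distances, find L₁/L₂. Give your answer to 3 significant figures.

L₁/L₂ = 2.99 × 10^-5

d₁ = 1/p₁ = 1/0.08737″ = 11.446 pc; d₂ = 1/p₂ = 1/0.01680″ = 59.524 pc.
M₁ = m₁ − 5 log₁₀ d₁ + 5 = 11.05 − 5.2933 + 5 = 10.7567.
M₂ = 3.32 − 8.8735 + 5 = -0.5535.
L₁/L₂ = 10^(0.4(M₂ − M₁)) = 10^(0.4 × (-11.3102)) = 10^(-4.52408) = 0.000029917.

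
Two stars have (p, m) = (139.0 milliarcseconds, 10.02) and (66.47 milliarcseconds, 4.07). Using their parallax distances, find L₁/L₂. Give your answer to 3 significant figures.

L₁/L₂ = 0.000953

d₁ = 1/p₁ = 1/0.1390″ = 7.1942 pc; d₂ = 1/p₂ = 1/0.06647″ = 15.044 pc.
M₁ = m₁ − 5 log₁₀ d₁ + 5 = 10.02 − 4.2849 + 5 = 10.7351.
M₂ = 4.07 − 5.8868 + 5 = 3.1832.
L₁/L₂ = 10^(0.4(M₂ − M₁)) = 10^(0.4 × (-7.5519)) = 10^(-3.02076) = 0.00095332.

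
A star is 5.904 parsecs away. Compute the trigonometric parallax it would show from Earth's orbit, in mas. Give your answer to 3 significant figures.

p = 1/d = 1/5.904 = 0.16938 arcsec.
= 0.16938 × 1000 = 169.38 mas.

169 mas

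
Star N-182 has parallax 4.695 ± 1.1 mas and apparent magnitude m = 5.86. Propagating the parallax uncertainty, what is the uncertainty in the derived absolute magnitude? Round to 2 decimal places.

σ_M = 0.51 mag

M = m − 5 log₁₀ d + 5 = m + 5 log₁₀ p + 5, so ∂M/∂p = 5/(p ln 10).
σ_M = (5/ln 10) · (σ_p/p) = 2.1715 × 1.1/4.695 = 2.1715 × 0.23429 = 0.50876.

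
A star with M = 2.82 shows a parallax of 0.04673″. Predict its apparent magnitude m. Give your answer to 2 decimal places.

d = 1/p = 1/0.04673″ = 21.4 pc.
m − M = 5 log₁₀ d − 5 = 5 log₁₀(21.4) − 5 = 6.6521 − 5 = 1.6521.
m = M + (m − M) = 2.82 + 1.6521 = 4.47.

m = 4.47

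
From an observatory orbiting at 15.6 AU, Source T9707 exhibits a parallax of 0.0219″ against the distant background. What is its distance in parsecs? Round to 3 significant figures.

With baseline B (in AU) and parallax p (in arcsec), d = B/p parsecs.
d = 15.6 / 0.0219 = 712.33 pc.

712 pc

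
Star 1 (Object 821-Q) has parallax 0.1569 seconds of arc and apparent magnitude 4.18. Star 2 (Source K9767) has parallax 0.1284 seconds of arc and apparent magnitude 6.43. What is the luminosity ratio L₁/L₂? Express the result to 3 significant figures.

L₁/L₂ = 5.32

d₁ = 1/p₁ = 1/0.1569″ = 6.3735 pc; d₂ = 1/p₂ = 1/0.1284″ = 7.7882 pc.
M₁ = m₁ − 5 log₁₀ d₁ + 5 = 4.18 − 4.0219 + 5 = 5.1581.
M₂ = 6.43 − 4.4572 + 5 = 6.9728.
L₁/L₂ = 10^(0.4(M₂ − M₁)) = 10^(0.4 × 1.8147) = 10^0.72588 = 5.3196.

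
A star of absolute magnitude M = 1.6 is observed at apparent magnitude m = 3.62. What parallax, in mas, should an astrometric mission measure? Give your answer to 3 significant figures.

m − M = 3.62 − 1.6 = 2.02.
d = 10^((m−M)/5 + 1) = 10^1.404 = 25.351 pc.
p = 1/d = 1/25.351 = 0.039446 arcsec = 39.446 mas.

39.4 mas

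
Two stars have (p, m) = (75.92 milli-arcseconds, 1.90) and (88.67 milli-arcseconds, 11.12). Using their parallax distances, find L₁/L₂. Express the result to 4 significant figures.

d₁ = 1/p₁ = 1/0.07592″ = 13.172 pc; d₂ = 1/p₂ = 1/0.08867″ = 11.278 pc.
M₁ = m₁ − 5 log₁₀ d₁ + 5 = 1.90 − 5.5983 + 5 = 1.3017.
M₂ = 11.12 − 5.2612 + 5 = 10.8588.
L₁/L₂ = 10^(0.4(M₂ − M₁)) = 10^(0.4 × 9.5571) = 10^3.82284 = 6650.3.

L₁/L₂ = 6650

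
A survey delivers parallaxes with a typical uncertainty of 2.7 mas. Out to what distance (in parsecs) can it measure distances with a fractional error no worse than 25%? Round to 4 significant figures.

92.59 pc

σ_d/d = σ_p/p, so the condition is σ_p/p ≤ 0.25, i.e. p ≥ σ_p/0.25.
p_min = 2.7/0.25 = 10.8 mas = 0.0108 arcsec.
d_max = 1/p_min = 1/0.0108 = 92.593 pc.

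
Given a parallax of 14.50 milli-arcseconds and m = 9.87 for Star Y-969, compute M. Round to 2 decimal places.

d = 1/p = 1/0.01450″ = 68.966 pc.
m − M = 5 log₁₀(68.966) − 5 = 9.1932 − 5 = 4.1932.
M = m − (m − M) = 9.87 − 4.1932 = 5.68.

M = 5.68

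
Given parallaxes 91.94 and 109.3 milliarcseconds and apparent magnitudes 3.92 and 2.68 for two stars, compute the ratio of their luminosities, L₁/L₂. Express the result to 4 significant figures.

L₁/L₂ = 0.4511

d₁ = 1/p₁ = 1/0.09194″ = 10.877 pc; d₂ = 1/p₂ = 1/0.1093″ = 9.1491 pc.
M₁ = m₁ − 5 log₁₀ d₁ + 5 = 3.92 − 5.1825 + 5 = 3.7375.
M₂ = 2.68 − 4.8069 + 5 = 2.8731.
L₁/L₂ = 10^(0.4(M₂ − M₁)) = 10^(0.4 × (-0.8644)) = 10^(-0.34576) = 0.45107.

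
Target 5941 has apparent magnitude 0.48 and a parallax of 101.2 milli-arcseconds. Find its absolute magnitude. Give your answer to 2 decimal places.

M = 0.51

d = 1/p = 1/0.1012″ = 9.8814 pc.
m − M = 5 log₁₀(9.8814) − 5 = 4.9741 − 5 = -0.0259.
M = m − (m − M) = 0.48 − (-0.0259) = 0.51.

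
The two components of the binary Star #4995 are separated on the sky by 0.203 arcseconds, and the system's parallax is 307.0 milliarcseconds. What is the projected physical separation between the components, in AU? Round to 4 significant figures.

0.6612 AU

d = 1/p = 1/0.3070″ = 3.2573 pc.
At distance d (pc), an angle of θ arcsec spans θ·d AU: s = 0.203 × 3.2573 = 0.66123 AU.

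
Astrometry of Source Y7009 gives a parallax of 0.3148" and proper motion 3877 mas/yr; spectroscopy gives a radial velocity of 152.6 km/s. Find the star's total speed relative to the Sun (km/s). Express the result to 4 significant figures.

163.4 km/s

d = 1/p = 1/0.3148″ = 3.1766 pc.
μ = 3877 mas/yr = 3.877 ″/yr.
v_t = 4.740 μ d = 4.740 × 3.877 × 3.1766 = 58.376 km/s.
v = √(v_r² + v_t²) = √(152.6² + 58.376²) = √26694.5 = 163.38 km/s.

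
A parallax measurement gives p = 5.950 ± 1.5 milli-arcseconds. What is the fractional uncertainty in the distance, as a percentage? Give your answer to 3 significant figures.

25.2%

For d = 1/p, |σ_d/d| = |σ_p/p|.
σ_p/p = 1.5 / 5.950 = 0.2521 = 25.21%.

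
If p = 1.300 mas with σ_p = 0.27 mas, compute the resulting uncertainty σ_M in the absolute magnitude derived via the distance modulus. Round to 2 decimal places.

M = m − 5 log₁₀ d + 5 = m + 5 log₁₀ p + 5, so ∂M/∂p = 5/(p ln 10).
σ_M = (5/ln 10) · (σ_p/p) = 2.1715 × 0.27/1.300 = 2.1715 × 0.20769 = 0.451.

σ_M = 0.45 mag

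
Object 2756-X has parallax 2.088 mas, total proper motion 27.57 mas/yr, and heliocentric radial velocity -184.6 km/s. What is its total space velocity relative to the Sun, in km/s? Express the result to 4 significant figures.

d = 1/p = 1/0.002088″ = 478.93 pc.
μ = 27.57 mas/yr = 0.02757 ″/yr.
v_t = 4.740 μ d = 4.740 × 0.02757 × 478.93 = 62.587 km/s.
v = √(v_r² + v_t²) = √((-184.6)² + 62.587²) = √37994.3 = 194.92 km/s.

194.9 km/s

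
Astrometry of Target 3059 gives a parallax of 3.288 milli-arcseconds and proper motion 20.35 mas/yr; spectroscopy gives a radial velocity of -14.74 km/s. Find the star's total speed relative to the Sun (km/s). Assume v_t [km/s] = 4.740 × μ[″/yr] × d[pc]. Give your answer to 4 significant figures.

32.83 km/s

d = 1/p = 1/0.003288″ = 304.14 pc.
μ = 20.35 mas/yr = 0.02035 ″/yr.
v_t = 4.740 μ d = 4.740 × 0.02035 × 304.14 = 29.337 km/s.
v = √(v_r² + v_t²) = √((-14.74)² + 29.337²) = √1077.93 = 32.832 km/s.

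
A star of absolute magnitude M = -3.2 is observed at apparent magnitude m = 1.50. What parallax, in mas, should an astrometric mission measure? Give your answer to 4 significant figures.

m − M = 1.50 − (-3.2) = 4.70.
d = 10^((m−M)/5 + 1) = 10^1.940 = 87.096 pc.
p = 1/d = 1/87.096 = 0.011482 arcsec = 11.482 mas.

11.48 mas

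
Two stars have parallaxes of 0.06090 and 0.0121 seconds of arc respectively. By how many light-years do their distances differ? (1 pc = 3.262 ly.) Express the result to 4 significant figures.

d_A = 1/0.06090″ = 16.42 pc; d_B = 1/0.01210″ = 82.645 pc.
|d_B − d_A| = |82.645 − 16.42| = 66.225 pc = 66.225 × 3.262 ly = 216.03 ly.

216.0 ly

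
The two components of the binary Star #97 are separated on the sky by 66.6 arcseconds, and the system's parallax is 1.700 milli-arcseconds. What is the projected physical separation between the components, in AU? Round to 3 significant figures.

d = 1/p = 1/0.001700″ = 588.24 pc.
At distance d (pc), an angle of θ arcsec spans θ·d AU: s = 66.6 × 588.24 = 39177 AU.

39200 AU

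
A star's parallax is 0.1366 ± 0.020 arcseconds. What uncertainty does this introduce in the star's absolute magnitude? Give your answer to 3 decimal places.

M = m − 5 log₁₀ d + 5 = m + 5 log₁₀ p + 5, so ∂M/∂p = 5/(p ln 10).
σ_M = (5/ln 10) · (σ_p/p) = 2.1715 × 0.020/0.1366 = 2.1715 × 0.14641 = 0.31793.

σ_M = 0.318 mag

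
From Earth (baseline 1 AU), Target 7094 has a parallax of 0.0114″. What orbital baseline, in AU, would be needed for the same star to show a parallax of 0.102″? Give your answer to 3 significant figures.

Parallax scales linearly with baseline: p ∝ B, so B = p_target / p_Earth × 1 AU.
B = 0.102 / 0.0114 = 8.9474 AU.

8.95 AU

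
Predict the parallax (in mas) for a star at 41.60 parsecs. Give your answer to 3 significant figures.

p = 1/d = 1/41.6 = 0.024038 arcsec.
= 0.024038 × 1000 = 24.038 mas.

24.0 mas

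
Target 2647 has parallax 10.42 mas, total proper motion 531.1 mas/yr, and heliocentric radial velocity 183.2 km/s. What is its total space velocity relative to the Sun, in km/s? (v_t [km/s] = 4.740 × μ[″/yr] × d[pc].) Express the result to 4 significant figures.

d = 1/p = 1/0.01042″ = 95.969 pc.
μ = 531.1 mas/yr = 0.5311 ″/yr.
v_t = 4.740 μ d = 4.740 × 0.5311 × 95.969 = 241.59 km/s.
v = √(v_r² + v_t²) = √(183.2² + 241.59²) = √91928 = 303.2 km/s.

303.2 km/s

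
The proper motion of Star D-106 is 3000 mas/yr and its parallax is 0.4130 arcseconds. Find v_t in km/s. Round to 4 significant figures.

d = 1/p = 1/0.4130″ = 2.4213 pc.
μ = 3000 mas/yr = 3.00 ″/yr.
v_t = 4.74 × μ × d = 4.74 × 3.00 × 2.4213 = 34.431 km/s.

34.43 km/s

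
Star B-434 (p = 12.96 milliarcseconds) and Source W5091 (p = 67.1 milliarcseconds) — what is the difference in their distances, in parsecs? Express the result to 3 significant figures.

62.3 pc

d_A = 1/0.01296″ = 77.16 pc; d_B = 1/0.06710″ = 14.903 pc.
|d_B − d_A| = |14.903 − 77.16| = 62.257 pc.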